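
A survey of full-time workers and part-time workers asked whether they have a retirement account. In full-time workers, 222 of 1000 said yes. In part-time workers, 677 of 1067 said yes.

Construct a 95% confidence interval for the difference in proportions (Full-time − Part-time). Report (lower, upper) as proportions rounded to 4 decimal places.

(-0.4512, -0.3738)

Sample proportions: 222/1000 = 0.2220, 677/1067 = 0.6345.
Each SE is √(p̂(1−p̂)/n): √(0.2220·0.7780/1000) = 0.01314 and √(0.6345·0.3655/1067) = 0.01474.
SE(p̂₁ − p̂₂) = √(SE₁² + SE₂²) = √(0.0001726596 + 0.0002172676) = 0.01975, since the two samples are independent.
At 95% confidence z* = 1.960; margin = 1.960 × 0.01975 = 0.03871.
The difference is 0.2220 − 0.6345 = -0.4125, so the interval is -0.4125 ± 0.03871 = (-0.4512, -0.3738).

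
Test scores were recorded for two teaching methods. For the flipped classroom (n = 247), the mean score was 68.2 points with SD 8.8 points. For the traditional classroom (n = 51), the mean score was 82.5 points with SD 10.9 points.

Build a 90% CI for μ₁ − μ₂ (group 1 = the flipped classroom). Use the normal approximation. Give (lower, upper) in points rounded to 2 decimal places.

SE₁ = s₁/√n₁ = 8.8/√247 = 0.5599; SE₂ = 10.9/√51 = 1.5263.
Independent samples, unequal variances: SE_diff = √(SE₁² + SE₂²) = √(0.31348801 + 2.32959169) = 1.6258.
z* = 1.645, so margin of error = 1.645 × 1.6258 = 2.6744.
Difference in means = 68.2 − 82.5 = -14.3000.
-14.3000 ± 2.6744 → (-16.97, -11.63).

(-16.97, -11.63)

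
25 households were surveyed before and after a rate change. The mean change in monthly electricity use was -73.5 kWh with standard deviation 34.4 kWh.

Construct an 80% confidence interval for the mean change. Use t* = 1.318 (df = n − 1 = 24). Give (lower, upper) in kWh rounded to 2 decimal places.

(-82.57, -64.43)

This is a matched-pairs design, so SE = s_d/√n = 34.4/√25 = 6.8800.
Margin = 1.318 × 6.8800 = 9.0678; the interval is -73.5 ± 9.0678 = (-82.57, -64.43).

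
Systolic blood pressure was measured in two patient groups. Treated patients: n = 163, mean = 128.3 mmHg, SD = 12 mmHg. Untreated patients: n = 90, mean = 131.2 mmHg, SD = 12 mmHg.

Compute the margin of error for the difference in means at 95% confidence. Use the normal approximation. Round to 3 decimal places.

Standard errors of each mean: 12/√163 = 0.9399 and 12/√90 = 1.2649.
SE(x̄₁ − x̄₂) = √(0.9399² + 1.2649²) = 1.5759 for independent samples with unequal variances.
With z* = 1.960, the margin is 1.960 × 1.5759 = 3.0888.

3.089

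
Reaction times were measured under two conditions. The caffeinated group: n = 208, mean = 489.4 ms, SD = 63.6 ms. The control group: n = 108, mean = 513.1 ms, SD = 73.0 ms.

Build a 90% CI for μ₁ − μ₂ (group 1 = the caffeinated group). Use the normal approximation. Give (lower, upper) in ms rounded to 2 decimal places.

Per-group SEs: s₁/√n₁ = 63.6/√208 = 4.4099, s₂/√n₂ = 73.0/√108 = 7.0244.
Unpooled SE of the difference: √(19.44721801 + 49.34219536) = 8.2939.
Margin of error = z* · SE = 1.645 × 8.2939 = 13.6435.
x̄₁ − x̄₂ = 489.4 − 513.1 = -23.7000.
CI: -23.7000 ± 13.6435 = (-37.34, -10.06).

(-37.34, -10.06)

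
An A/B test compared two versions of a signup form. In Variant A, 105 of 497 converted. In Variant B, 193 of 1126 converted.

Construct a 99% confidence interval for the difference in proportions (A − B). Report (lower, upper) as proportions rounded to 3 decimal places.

p̂₁ = 105/497 = 0.2113 and p̂₂ = 193/1126 = 0.1714.
SE₁ = √(p̂₁(1−p̂₁)/n₁) = √(0.2113·0.7887/497) = 0.01831; SE₂ = √(0.1714·0.8286/1126) = 0.01123.
Independent samples: SE of the difference = √(SE₁² + SE₂²) = √(0.0003352561 + 0.0001261129) = 0.02148.
z* for 99% confidence is 2.576, so the margin of error is 2.576 × 0.02148 = 0.05533.
Point estimate p̂₁ − p̂₂ = 0.2113 − 0.1714 = 0.0399.
0.0399 ± 0.05533 → (-0.015, 0.095).

(-0.015, 0.095)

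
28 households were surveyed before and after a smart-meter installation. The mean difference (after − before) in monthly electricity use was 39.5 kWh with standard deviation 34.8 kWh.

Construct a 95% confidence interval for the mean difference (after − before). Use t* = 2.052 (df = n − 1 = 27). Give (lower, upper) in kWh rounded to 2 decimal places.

(26.00, 53.00)

This is a matched-pairs design, so SE = s_d/√n = 34.8/√28 = 6.5766.
Margin = 2.052 × 6.5766 = 13.4952; the interval is 39.5 ± 13.4952 = (26.00, 53.00).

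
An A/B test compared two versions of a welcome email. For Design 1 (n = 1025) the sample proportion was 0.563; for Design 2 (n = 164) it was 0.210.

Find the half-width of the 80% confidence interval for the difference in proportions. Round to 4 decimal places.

0.0454

Each SE is √(p̂(1−p̂)/n): √(0.5630·0.4370/1025) = 0.01549 and √(0.2100·0.7900/164) = 0.03181.
SE(p̂₁ − p̂₂) = √(SE₁² + SE₂²) = √(0.0002399401 + 0.0010118761) = 0.03538, since the two samples are independent.
At 80% confidence z* = 1.282; margin = 1.282 × 0.03538 = 0.04536.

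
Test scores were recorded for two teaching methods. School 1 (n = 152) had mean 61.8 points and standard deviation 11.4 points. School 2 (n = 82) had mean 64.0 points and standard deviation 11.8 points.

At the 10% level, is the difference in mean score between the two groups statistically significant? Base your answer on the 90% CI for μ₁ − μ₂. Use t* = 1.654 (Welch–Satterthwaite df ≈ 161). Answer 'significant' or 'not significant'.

not significant

Standard errors of each mean: 11.4/√152 = 0.9247 and 11.8/√82 = 1.3031.
SE(x̄₁ − x̄₂) = √(0.9247² + 1.3031²) = 1.5979 for independent samples with unequal variances.
With t* = 1.654, the margin is 1.654 × 1.5979 = 2.6429.
x̄₁ − x̄₂ = 61.8 − 64.0 = -2.2000; the interval is -2.2000 ± 2.6429 = (-4.8429, 0.4429).
The interval (-4.8429, 0.4429) contains 0, so the difference is not significant.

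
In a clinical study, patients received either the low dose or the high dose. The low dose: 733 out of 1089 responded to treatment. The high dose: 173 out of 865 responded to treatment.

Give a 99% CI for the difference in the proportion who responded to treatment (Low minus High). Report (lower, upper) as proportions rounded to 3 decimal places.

p̂₁ = 733/1089 = 0.6731 and p̂₂ = 173/865 = 0.2000.
SE₁ = √(p̂₁(1−p̂₁)/n₁) = √(0.6731·0.3269/1089) = 0.01421; SE₂ = √(0.2000·0.8000/865) = 0.01360.
Independent samples: SE of the difference = √(SE₁² + SE₂²) = √(0.0002019241 + 0.00018496) = 0.01967.
z* for 99% confidence is 2.576, so the margin of error is 2.576 × 0.01967 = 0.05067.
Point estimate p̂₁ − p̂₂ = 0.6731 − 0.2000 = 0.4731.
0.4731 ± 0.05067 → (0.422, 0.524).

(0.422, 0.524)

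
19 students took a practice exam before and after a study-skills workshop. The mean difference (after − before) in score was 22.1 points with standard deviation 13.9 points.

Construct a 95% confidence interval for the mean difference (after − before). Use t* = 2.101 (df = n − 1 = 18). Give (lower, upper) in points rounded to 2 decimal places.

This is a matched-pairs design, so SE = s_d/√n = 13.9/√19 = 3.1889.
Margin = 2.101 × 3.1889 = 6.6999; the interval is 22.1 ± 6.6999 = (15.40, 28.80).

(15.40, 28.80)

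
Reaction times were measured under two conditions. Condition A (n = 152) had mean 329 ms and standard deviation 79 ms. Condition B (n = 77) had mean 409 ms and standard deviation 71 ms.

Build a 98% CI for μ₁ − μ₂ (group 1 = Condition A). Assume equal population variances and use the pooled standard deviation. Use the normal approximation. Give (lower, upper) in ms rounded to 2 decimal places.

Pooled variance s_p² = [151·79² + 76·71²] / (152+77−2) = 5839.2379, so s_p = 76.4149.
SE_diff = s_p·√(1/n₁ + 1/n₂) = 76.4149·√(1/152 + 1/77) = 10.6888.
z* = 2.326; margin = 2.326 × 10.6888 = 24.8621.
Difference = 329 − 409 = -80.0000.
-80.0000 ± 24.8621 → (-104.86, -55.14).

(-104.86, -55.14)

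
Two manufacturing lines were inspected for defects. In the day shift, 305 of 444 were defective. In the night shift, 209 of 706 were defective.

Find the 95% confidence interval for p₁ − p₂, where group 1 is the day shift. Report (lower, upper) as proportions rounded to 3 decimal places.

(0.336, 0.446)

Sample proportions: 305/444 = 0.6869, 209/706 = 0.2960.
Each SE is √(p̂(1−p̂)/n): √(0.6869·0.3131/444) = 0.02201 and √(0.2960·0.7040/706) = 0.01718.
SE(p̂₁ − p̂₂) = √(SE₁² + SE₂²) = √(0.0004844401 + 0.0002951524) = 0.02792, since the two samples are independent.
At 95% confidence z* = 1.960; margin = 1.960 × 0.02792 = 0.05472.
The difference is 0.6869 − 0.2960 = 0.3909, so the interval is 0.3909 ± 0.05472 = (0.336, 0.446).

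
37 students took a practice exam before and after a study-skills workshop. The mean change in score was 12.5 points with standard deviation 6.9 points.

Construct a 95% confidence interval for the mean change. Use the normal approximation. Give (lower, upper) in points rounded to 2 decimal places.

(10.28, 14.72)

This is a matched-pairs design, so SE = s_d/√n = 6.9/√37 = 1.1344.
Margin = 1.960 × 1.1344 = 2.2234; the interval is 12.5 ± 2.2234 = (10.28, 14.72).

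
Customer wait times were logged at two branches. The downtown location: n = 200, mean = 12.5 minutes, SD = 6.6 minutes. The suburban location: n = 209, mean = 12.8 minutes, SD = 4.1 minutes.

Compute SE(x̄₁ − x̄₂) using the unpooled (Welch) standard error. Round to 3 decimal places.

SE₁ = s₁/√n₁ = 6.6/√200 = 0.4667; SE₂ = 4.1/√209 = 0.2836.
Independent samples, unequal variances: SE_diff = √(SE₁² + SE₂²) = √(0.21780889 + 0.08042896) = 0.5461.

0.546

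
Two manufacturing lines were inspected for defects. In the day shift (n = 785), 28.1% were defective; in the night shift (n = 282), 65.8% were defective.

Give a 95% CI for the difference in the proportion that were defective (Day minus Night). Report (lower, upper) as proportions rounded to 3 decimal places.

Each SE is √(p̂(1−p̂)/n): √(0.2810·0.7190/785) = 0.01604 and √(0.6580·0.3420/282) = 0.02825.
SE(p̂₁ − p̂₂) = √(SE₁² + SE₂²) = √(0.0002572816 + 0.0007980625) = 0.03249, since the two samples are independent.
At 95% confidence z* = 1.960; margin = 1.960 × 0.03249 = 0.06368.
The difference is 0.2810 − 0.6580 = -0.3770, so the interval is -0.3770 ± 0.06368 = (-0.441, -0.313).

(-0.441, -0.313)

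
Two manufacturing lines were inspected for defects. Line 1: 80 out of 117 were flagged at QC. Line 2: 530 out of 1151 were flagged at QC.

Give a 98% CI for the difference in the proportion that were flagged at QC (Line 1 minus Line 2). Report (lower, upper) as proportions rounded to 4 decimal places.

First, p̂₁ = 80/117 = 0.6838; p̂₂ = 530/1151 = 0.4605.
The two standard errors are √(0.6838×0.3162/117) = 0.04299 and √(0.4605×0.5395/1151) = 0.01469.
Because the samples are independent, SE_diff = √(0.04299² + 0.01469²) = 0.04543.
Using z* = 2.326 for 98%, ME = 2.326 × 0.04543 = 0.10567.
p̂₁ − p̂₂ = 0.2233; interval 0.2233 ± 0.10567 gives (0.1176, 0.3290).

(0.1176, 0.3290)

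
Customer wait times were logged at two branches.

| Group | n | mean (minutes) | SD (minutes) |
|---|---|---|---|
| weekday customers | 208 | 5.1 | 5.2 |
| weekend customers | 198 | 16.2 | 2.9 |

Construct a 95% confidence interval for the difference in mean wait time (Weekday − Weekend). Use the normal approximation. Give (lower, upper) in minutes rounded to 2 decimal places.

(-11.91, -10.29)

SE₁ = s₁/√n₁ = 5.2/√208 = 0.3606; SE₂ = 2.9/√198 = 0.2061.
Independent samples, unequal variances: SE_diff = √(SE₁² + SE₂²) = √(0.13003236 + 0.04247721) = 0.4153.
z* = 1.960, so margin of error = 1.960 × 0.4153 = 0.8140.
Difference in means = 5.1 − 16.2 = -11.1000.
-11.1000 ± 0.8140 → (-11.91, -10.29).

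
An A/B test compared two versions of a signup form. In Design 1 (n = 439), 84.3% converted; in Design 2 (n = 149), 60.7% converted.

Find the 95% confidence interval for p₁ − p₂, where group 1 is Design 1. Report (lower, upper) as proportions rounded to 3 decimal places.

Each SE is √(p̂(1−p̂)/n): √(0.8430·0.1570/439) = 0.01736 and √(0.6070·0.3930/149) = 0.04001.
SE(p̂₁ − p̂₂) = √(SE₁² + SE₂²) = √(0.0003013696 + 0.0016008001) = 0.04361, since the two samples are independent.
At 95% confidence z* = 1.960; margin = 1.960 × 0.04361 = 0.08548.
The difference is 0.8430 − 0.6070 = 0.2360, so the interval is 0.2360 ± 0.08548 = (0.151, 0.321).

(0.151, 0.321)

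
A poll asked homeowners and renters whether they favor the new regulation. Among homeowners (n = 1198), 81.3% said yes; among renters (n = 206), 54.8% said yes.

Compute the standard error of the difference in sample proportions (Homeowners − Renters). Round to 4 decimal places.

SE₁ = √(p̂₁(1−p̂₁)/n₁) = √(0.8130·0.1870/1198) = 0.01127; SE₂ = √(0.5480·0.4520/206) = 0.03468.
Independent samples: SE of the difference = √(SE₁² + SE₂²) = √(0.0001270129 + 0.0012027024) = 0.03647.

0.0365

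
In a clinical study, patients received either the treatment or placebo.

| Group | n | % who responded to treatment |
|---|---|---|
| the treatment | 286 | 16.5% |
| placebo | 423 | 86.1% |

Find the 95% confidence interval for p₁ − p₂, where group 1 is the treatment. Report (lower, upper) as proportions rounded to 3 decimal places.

The two standard errors are √(0.1650×0.8350/286) = 0.02195 and √(0.8610×0.1390/423) = 0.01682.
Because the samples are independent, SE_diff = √(0.02195² + 0.01682²) = 0.02765.
Using z* = 1.960 for 95%, ME = 1.960 × 0.02765 = 0.05419.
p̂₁ − p̂₂ = -0.6960; interval -0.6960 ± 0.05419 gives (-0.750, -0.642).

(-0.750, -0.642)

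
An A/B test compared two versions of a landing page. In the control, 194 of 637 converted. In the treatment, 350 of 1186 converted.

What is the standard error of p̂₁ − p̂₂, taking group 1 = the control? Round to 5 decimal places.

First, p̂₁ = 194/637 = 0.3046; p̂₂ = 350/1186 = 0.2951.
The two standard errors are √(0.3046×0.6954/637) = 0.01824 and √(0.2951×0.7049/1186) = 0.01324.
Because the samples are independent, SE_diff = √(0.01824² + 0.01324²) = 0.02254.

0.02254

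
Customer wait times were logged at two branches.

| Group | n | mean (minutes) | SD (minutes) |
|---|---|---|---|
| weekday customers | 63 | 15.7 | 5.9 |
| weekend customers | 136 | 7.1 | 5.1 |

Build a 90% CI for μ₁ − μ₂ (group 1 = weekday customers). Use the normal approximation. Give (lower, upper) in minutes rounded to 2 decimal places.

(7.18, 10.02)

Standard errors of each mean: 5.9/√63 = 0.7433 and 5.1/√136 = 0.4373.
SE(x̄₁ − x̄₂) = √(0.7433² + 0.4373²) = 0.8624 for independent samples with unequal variances.
With z* = 1.645, the margin is 1.645 × 0.8624 = 1.4186.
x̄₁ − x̄₂ = 15.7 − 7.1 = 8.6000; the interval is 8.6000 ± 1.4186 = (7.18, 10.02).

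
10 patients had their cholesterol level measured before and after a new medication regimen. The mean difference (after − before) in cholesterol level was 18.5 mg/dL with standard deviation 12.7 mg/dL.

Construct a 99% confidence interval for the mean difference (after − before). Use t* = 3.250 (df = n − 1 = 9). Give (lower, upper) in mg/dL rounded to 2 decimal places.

(5.45, 31.55)

This is a matched-pairs design, so SE = s_d/√n = 12.7/√10 = 4.0161.
Margin = 3.250 × 4.0161 = 13.0523; the interval is 18.5 ± 13.0523 = (5.45, 31.55).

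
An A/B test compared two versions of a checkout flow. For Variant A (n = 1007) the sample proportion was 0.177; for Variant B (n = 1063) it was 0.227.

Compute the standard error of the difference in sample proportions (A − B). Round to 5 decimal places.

SE₁ = √(p̂₁(1−p̂₁)/n₁) = √(0.1770·0.8230/1007) = 0.01203; SE₂ = √(0.2270·0.7730/1063) = 0.01285.
Independent samples: SE of the difference = √(SE₁² + SE₂²) = √(0.0001447209 + 0.0001651225) = 0.01760.

0.01760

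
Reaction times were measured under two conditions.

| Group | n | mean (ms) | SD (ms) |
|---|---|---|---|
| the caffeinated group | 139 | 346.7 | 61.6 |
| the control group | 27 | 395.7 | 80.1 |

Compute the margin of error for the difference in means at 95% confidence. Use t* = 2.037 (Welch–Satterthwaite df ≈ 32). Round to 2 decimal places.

SE₁ = s₁/√n₁ = 61.6/√139 = 5.2248; SE₂ = 80.1/√27 = 15.4153.
Independent samples, unequal variances: SE_diff = √(SE₁² + SE₂²) = √(27.29853504 + 237.63147409) = 16.2767.
t* = 2.037, so margin of error = 2.037 × 16.2767 = 33.1556.

33.16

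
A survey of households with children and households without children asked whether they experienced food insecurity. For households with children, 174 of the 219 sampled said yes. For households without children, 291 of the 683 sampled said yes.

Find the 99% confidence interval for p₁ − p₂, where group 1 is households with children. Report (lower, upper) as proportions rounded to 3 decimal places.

p̂₁ = 174/219 = 0.7945 and p̂₂ = 291/683 = 0.4261.
SE₁ = √(p̂₁(1−p̂₁)/n₁) = √(0.7945·0.2055/219) = 0.02730; SE₂ = √(0.4261·0.5739/683) = 0.01892.
Independent samples: SE of the difference = √(SE₁² + SE₂²) = √(0.00074529 + 0.0003579664) = 0.03322.
z* for 99% confidence is 2.576, so the margin of error is 2.576 × 0.03322 = 0.08557.
Point estimate p̂₁ − p̂₂ = 0.7945 − 0.4261 = 0.3684.
0.3684 ± 0.08557 → (0.283, 0.454).

(0.283, 0.454)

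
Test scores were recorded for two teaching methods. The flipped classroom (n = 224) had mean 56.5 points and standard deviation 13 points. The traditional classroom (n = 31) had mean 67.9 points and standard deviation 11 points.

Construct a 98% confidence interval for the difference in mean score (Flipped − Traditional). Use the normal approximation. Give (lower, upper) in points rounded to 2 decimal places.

Per-group SEs: s₁/√n₁ = 13/√224 = 0.8686, s₂/√n₂ = 11/√31 = 1.9757.
Unpooled SE of the difference: √(0.75446596 + 3.90339049) = 2.1582.
Margin of error = z* · SE = 2.326 × 2.1582 = 5.0200.
x̄₁ − x̄₂ = 56.5 − 67.9 = -11.4000.
CI: -11.4000 ± 5.0200 = (-16.42, -6.38).

(-16.42, -6.38)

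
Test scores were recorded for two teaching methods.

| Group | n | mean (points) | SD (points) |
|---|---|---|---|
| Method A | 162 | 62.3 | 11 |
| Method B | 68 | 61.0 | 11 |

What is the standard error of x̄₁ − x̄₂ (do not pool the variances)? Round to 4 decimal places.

Per-group SEs: s₁/√n₁ = 11/√162 = 0.8642, s₂/√n₂ = 11/√68 = 1.3339.
Unpooled SE of the difference: √(0.74684164 + 1.77928921) = 1.5894.

1.5894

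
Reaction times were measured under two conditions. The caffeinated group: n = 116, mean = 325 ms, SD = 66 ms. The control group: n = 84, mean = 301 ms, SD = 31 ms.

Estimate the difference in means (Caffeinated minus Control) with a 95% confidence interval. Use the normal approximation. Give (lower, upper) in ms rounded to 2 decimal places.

(10.28, 37.72)

Per-group SEs: s₁/√n₁ = 66/√116 = 6.1279, s₂/√n₂ = 31/√84 = 3.3824.
Unpooled SE of the difference: √(37.55115841 + 11.44062976) = 6.9994.
Margin of error = z* · SE = 1.960 × 6.9994 = 13.7188.
x̄₁ − x̄₂ = 325 − 301 = 24.0000.
CI: 24.0000 ± 13.7188 = (10.28, 37.72).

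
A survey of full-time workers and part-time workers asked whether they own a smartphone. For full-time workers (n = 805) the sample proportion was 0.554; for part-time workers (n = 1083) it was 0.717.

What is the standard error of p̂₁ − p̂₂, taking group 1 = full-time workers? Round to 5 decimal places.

Each SE is √(p̂(1−p̂)/n): √(0.5540·0.4460/805) = 0.01752 and √(0.7170·0.2830/1083) = 0.01369.
SE(p̂₁ − p̂₂) = √(SE₁² + SE₂²) = √(0.0003069504 + 0.0001874161) = 0.02223, since the two samples are independent.

0.02223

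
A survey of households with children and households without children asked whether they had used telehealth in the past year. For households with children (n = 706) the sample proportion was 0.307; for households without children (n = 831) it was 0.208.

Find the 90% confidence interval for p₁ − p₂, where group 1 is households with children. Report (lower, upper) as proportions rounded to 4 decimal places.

(0.0622, 0.1358)

Each SE is √(p̂(1−p̂)/n): √(0.3070·0.6930/706) = 0.01736 and √(0.2080·0.7920/831) = 0.01408.
SE(p̂₁ − p̂₂) = √(SE₁² + SE₂²) = √(0.0003013696 + 0.0001982464) = 0.02235, since the two samples are independent.
At 90% confidence z* = 1.645; margin = 1.645 × 0.02235 = 0.03677.
The difference is 0.3070 − 0.2080 = 0.0990, so the interval is 0.0990 ± 0.03677 = (0.0622, 0.1358).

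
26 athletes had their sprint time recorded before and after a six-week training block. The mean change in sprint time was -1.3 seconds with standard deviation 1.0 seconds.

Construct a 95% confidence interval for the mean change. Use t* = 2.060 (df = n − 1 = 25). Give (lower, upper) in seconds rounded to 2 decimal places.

Paired design: SE = s_d/√n = 1.0/√26 = 0.1961.
t* = 2.060; margin of error = 2.060 × 0.1961 = 0.4040.
-1.3 ± 0.4040 → (-1.70, -0.90).

(-1.70, -0.90)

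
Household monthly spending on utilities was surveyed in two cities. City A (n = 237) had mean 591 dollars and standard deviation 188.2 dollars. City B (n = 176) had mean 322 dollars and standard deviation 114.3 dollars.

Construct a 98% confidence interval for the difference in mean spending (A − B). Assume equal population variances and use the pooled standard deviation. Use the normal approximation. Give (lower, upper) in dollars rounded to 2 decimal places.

(231.75, 306.25)

Pooled variance s_p² = [236·188.2² + 175·114.3²] / (237+176−2) = 25900.7941, so s_p = 160.9372.
SE_diff = s_p·√(1/n₁ + 1/n₂) = 160.9372·√(1/237 + 1/176) = 16.0140.
z* = 2.326; margin = 2.326 × 16.0140 = 37.2486.
Difference = 591 − 322 = 269.0000.
269.0000 ± 37.2486 → (231.75, 306.25).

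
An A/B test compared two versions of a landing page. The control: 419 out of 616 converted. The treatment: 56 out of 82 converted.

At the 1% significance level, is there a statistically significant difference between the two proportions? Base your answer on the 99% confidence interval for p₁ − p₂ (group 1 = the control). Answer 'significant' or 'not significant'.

not significant

p̂₁ = 419/616 = 0.6802 and p̂₂ = 56/82 = 0.6829.
SE₁ = √(p̂₁(1−p̂₁)/n₁) = √(0.6802·0.3198/616) = 0.01879; SE₂ = √(0.6829·0.3171/82) = 0.05139.
Independent samples: SE of the difference = √(SE₁² + SE₂²) = √(0.0003530641 + 0.0026409321) = 0.05472.
z* for 99% confidence is 2.576, so the margin of error is 2.576 × 0.05472 = 0.14096.
Point estimate p̂₁ − p̂₂ = 0.6802 − 0.6829 = -0.0027.
-0.0027 ± 0.14096 → (-0.14366, 0.13826).
The interval (-0.14366, 0.13826) contains 0, so the difference is not significant.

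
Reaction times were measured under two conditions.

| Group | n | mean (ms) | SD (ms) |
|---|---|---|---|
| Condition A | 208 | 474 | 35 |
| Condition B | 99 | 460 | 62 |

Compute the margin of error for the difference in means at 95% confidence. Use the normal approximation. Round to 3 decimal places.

13.107

Standard errors of each mean: 35/√208 = 2.4268 and 62/√99 = 6.2312.
SE(x̄₁ − x̄₂) = √(2.4268² + 6.2312²) = 6.6871 for independent samples with unequal variances.
With z* = 1.960, the margin is 1.960 × 6.6871 = 13.1067.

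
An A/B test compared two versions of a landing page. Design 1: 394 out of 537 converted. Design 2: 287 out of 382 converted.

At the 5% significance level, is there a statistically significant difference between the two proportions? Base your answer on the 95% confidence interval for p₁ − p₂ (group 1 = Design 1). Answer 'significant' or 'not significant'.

not significant

First, p̂₁ = 394/537 = 0.7337; p̂₂ = 287/382 = 0.7513.
The two standard errors are √(0.7337×0.2663/537) = 0.01907 and √(0.7513×0.2487/382) = 0.02212.
Because the samples are independent, SE_diff = √(0.01907² + 0.02212²) = 0.02921.
Using z* = 1.960 for 95%, ME = 1.960 × 0.02921 = 0.05725.
p̂₁ − p̂₂ = -0.0176; interval -0.0176 ± 0.05725 gives (-0.07485, 0.03965).
The interval (-0.07485, 0.03965) contains 0, so the difference is not significant.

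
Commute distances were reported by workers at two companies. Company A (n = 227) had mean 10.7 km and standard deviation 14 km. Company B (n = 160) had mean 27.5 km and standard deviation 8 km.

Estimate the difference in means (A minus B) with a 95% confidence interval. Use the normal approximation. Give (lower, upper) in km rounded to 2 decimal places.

(-19.00, -14.60)

SE₁ = s₁/√n₁ = 14/√227 = 0.9292; SE₂ = 8/√160 = 0.6325.
Independent samples, unequal variances: SE_diff = √(SE₁² + SE₂²) = √(0.86341264 + 0.40005625) = 1.1240.
z* = 1.960, so margin of error = 1.960 × 1.1240 = 2.2030.
Difference in means = 10.7 − 27.5 = -16.8000.
-16.8000 ± 2.2030 → (-19.00, -14.60).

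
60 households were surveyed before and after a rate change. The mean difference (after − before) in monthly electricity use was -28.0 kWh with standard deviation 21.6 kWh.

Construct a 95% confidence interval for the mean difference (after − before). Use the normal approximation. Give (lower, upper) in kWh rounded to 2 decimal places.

This is a matched-pairs design, so SE = s_d/√n = 21.6/√60 = 2.7885.
Margin = 1.960 × 2.7885 = 5.4655; the interval is -28.0 ± 5.4655 = (-33.47, -22.53).

(-33.47, -22.53)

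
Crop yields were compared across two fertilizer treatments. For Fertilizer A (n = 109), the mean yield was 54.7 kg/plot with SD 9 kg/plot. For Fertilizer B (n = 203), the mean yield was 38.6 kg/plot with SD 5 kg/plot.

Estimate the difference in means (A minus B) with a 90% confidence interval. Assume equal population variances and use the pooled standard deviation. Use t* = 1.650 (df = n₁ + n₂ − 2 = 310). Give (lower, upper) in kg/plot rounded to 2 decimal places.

s_p = √[((n₁−1)s₁² + (n₂−1)s₂²)/(n₁+n₂−2)] = √[(108·9² + 202·5²)/310] = 6.6716.
SE = 6.6716·√(1/109 + 1/203) = 0.7922.
With t* = 1.650, margin = 1.650 × 0.7922 = 1.3071.
x̄₁ − x̄₂ = 54.7 − 38.6 = 16.1000; interval 16.1000 ± 1.3071 = (14.79, 17.41).

(14.79, 17.41)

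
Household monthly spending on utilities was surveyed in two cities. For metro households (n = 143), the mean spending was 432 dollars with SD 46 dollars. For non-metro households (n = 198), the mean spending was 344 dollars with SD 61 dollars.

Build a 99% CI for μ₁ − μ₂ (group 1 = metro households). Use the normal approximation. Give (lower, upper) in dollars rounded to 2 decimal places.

SE₁ = s₁/√n₁ = 46/√143 = 3.8467; SE₂ = 61/√198 = 4.3351.
Independent samples, unequal variances: SE_diff = √(SE₁² + SE₂²) = √(14.79710089 + 18.79309201) = 5.7957.
z* = 2.576, so margin of error = 2.576 × 5.7957 = 14.9297.
Difference in means = 432 − 344 = 88.0000.
88.0000 ± 14.9297 → (73.07, 102.93).

(73.07, 102.93)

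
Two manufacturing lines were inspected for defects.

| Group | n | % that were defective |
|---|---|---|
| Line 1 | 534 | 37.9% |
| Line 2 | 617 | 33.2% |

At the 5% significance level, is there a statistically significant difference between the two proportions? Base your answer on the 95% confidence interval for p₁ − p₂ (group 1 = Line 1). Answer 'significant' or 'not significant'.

not significant

Each SE is √(p̂(1−p̂)/n): √(0.3790·0.6210/534) = 0.02099 and √(0.3320·0.6680/617) = 0.01896.
SE(p̂₁ − p̂₂) = √(SE₁² + SE₂²) = √(0.0004405801 + 0.0003594816) = 0.02829, since the two samples are independent.
At 95% confidence z* = 1.960; margin = 1.960 × 0.02829 = 0.05545.
The difference is 0.3790 − 0.3320 = 0.0470, so the interval is 0.0470 ± 0.05545 = (-0.00845, 0.10245).
The interval (-0.00845, 0.10245) contains 0, so the difference is not significant.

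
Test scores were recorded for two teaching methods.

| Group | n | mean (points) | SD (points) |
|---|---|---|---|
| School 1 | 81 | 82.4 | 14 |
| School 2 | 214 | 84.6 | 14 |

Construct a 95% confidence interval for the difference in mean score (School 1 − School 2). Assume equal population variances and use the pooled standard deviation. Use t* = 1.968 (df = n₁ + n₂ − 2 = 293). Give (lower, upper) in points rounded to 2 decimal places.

(-5.79, 1.39)

s_p = √[((n₁−1)s₁² + (n₂−1)s₂²)/(n₁+n₂−2)] = √[(80·14² + 213·14²)/293] = 14.0000.
SE = 14.0000·√(1/81 + 1/214) = 1.8264.
With t* = 1.968, margin = 1.968 × 1.8264 = 3.5944.
x̄₁ − x̄₂ = 82.4 − 84.6 = -2.2000; interval -2.2000 ± 3.5944 = (-5.79, 1.39).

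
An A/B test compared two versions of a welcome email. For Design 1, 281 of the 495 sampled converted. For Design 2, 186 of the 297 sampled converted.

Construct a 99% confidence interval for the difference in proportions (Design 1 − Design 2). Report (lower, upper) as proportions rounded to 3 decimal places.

First, p̂₁ = 281/495 = 0.5677; p̂₂ = 186/297 = 0.6263.
The two standard errors are √(0.5677×0.4323/495) = 0.02227 and √(0.6263×0.3737/297) = 0.02807.
Because the samples are independent, SE_diff = √(0.02227² + 0.02807²) = 0.03583.
Using z* = 2.576 for 99%, ME = 2.576 × 0.03583 = 0.09230.
p̂₁ − p̂₂ = -0.0586; interval -0.0586 ± 0.09230 gives (-0.151, 0.034).

(-0.151, 0.034)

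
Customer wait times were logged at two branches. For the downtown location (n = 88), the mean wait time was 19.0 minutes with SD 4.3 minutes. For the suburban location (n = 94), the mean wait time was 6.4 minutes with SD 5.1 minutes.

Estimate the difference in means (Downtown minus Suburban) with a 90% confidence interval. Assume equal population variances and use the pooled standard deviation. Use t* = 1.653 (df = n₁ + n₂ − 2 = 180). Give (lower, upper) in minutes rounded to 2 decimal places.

(11.44, 13.76)

Pooled variance s_p² = [87·4.3² + 93·5.1²] / (88+94−2) = 22.3753, so s_p = 4.7303.
SE_diff = s_p·√(1/n₁ + 1/n₂) = 4.7303·√(1/88 + 1/94) = 0.7016.
t* = 1.653; margin = 1.653 × 0.7016 = 1.1597.
Difference = 19.0 − 6.4 = 12.6000.
12.6000 ± 1.1597 → (11.44, 13.76).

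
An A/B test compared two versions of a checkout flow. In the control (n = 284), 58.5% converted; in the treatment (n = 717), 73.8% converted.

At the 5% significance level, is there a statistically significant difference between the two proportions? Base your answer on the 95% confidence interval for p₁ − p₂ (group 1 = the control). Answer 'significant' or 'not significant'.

The two standard errors are √(0.5850×0.4150/284) = 0.02924 and √(0.7380×0.2620/717) = 0.01642.
Because the samples are independent, SE_diff = √(0.02924² + 0.01642²) = 0.03353.
Using z* = 1.960 for 95%, ME = 1.960 × 0.03353 = 0.06572.
p̂₁ − p̂₂ = -0.1530; interval -0.1530 ± 0.06572 gives (-0.21872, -0.08728).
The interval (-0.21872, -0.08728) does not contain 0, so the difference is significant.

significant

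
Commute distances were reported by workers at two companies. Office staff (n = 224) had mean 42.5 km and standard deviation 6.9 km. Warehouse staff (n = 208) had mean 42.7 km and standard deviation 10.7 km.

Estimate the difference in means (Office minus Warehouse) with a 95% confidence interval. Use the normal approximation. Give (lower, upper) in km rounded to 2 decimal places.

(-1.91, 1.51)

SE₁ = s₁/√n₁ = 6.9/√224 = 0.4610; SE₂ = 10.7/√208 = 0.7419.
Independent samples, unequal variances: SE_diff = √(SE₁² + SE₂²) = √(0.212521 + 0.55041561) = 0.8735.
z* = 1.960, so margin of error = 1.960 × 0.8735 = 1.7121.
Difference in means = 42.5 − 42.7 = -0.2000.
-0.2000 ± 1.7121 → (-1.91, 1.51).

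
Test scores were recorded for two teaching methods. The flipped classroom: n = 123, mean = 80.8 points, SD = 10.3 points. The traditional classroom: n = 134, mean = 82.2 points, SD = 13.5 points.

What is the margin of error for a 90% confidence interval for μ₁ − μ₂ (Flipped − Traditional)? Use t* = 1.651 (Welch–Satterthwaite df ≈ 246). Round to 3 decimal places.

2.461

SE₁ = s₁/√n₁ = 10.3/√123 = 0.9287; SE₂ = 13.5/√134 = 1.1662.
Independent samples, unequal variances: SE_diff = √(SE₁² + SE₂²) = √(0.86248369 + 1.36002244) = 1.4908.
t* = 1.651, so margin of error = 1.651 × 1.4908 = 2.4613.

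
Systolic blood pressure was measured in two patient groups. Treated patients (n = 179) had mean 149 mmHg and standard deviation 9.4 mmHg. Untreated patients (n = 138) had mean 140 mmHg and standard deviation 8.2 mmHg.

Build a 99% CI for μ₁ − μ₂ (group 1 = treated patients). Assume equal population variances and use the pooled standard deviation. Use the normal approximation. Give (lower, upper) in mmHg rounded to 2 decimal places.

Pooled variance s_p² = [178·9.4² + 137·8.2²] / (179+138−2) = 79.1745, so s_p = 8.8980.
SE_diff = s_p·√(1/n₁ + 1/n₂) = 8.8980·√(1/179 + 1/138) = 1.0080.
z* = 2.576; margin = 2.576 × 1.0080 = 2.5966.
Difference = 149 − 140 = 9.0000.
9.0000 ± 2.5966 → (6.40, 11.60).

(6.40, 11.60)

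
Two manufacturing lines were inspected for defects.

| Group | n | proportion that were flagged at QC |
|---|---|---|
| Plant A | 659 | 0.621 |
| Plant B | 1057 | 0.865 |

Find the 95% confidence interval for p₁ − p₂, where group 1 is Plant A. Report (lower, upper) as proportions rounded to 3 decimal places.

(-0.286, -0.202)

Each SE is √(p̂(1−p̂)/n): √(0.6210·0.3790/659) = 0.01890 and √(0.8650·0.1350/1057) = 0.01051.
SE(p̂₁ − p̂₂) = √(SE₁² + SE₂²) = √(0.00035721 + 0.0001104601) = 0.02163, since the two samples are independent.
At 95% confidence z* = 1.960; margin = 1.960 × 0.02163 = 0.04239.
The difference is 0.6210 − 0.8650 = -0.2440, so the interval is -0.2440 ± 0.04239 = (-0.286, -0.202).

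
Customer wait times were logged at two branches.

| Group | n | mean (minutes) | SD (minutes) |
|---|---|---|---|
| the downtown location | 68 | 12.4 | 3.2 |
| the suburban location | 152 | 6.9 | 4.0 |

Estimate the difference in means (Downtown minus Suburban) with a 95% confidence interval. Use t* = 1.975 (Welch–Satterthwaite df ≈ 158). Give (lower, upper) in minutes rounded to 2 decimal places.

SE₁ = s₁/√n₁ = 3.2/√68 = 0.3881; SE₂ = 4.0/√152 = 0.3244.
Independent samples, unequal variances: SE_diff = √(SE₁² + SE₂²) = √(0.15062161 + 0.10523536) = 0.5058.
t* = 1.975, so margin of error = 1.975 × 0.5058 = 0.9990.
Difference in means = 12.4 − 6.9 = 5.5000.
5.5000 ± 0.9990 → (4.50, 6.50).

(4.50, 6.50)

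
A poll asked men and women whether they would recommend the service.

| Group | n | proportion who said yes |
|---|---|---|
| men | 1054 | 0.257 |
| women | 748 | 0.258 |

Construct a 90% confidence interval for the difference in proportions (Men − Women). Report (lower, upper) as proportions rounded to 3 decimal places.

(-0.035, 0.033)

Each SE is √(p̂(1−p̂)/n): √(0.2570·0.7430/1054) = 0.01346 and √(0.2580·0.7420/748) = 0.01600.
SE(p̂₁ − p̂₂) = √(SE₁² + SE₂²) = √(0.0001811716 + 0.000256) = 0.02091, since the two samples are independent.
At 90% confidence z* = 1.645; margin = 1.645 × 0.02091 = 0.03440.
The difference is 0.2570 − 0.2580 = -0.0010, so the interval is -0.0010 ± 0.03440 = (-0.035, 0.033).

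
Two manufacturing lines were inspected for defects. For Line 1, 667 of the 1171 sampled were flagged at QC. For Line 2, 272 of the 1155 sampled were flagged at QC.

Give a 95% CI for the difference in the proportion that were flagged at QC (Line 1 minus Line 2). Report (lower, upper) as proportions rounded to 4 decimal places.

Sample proportions: 667/1171 = 0.5696, 272/1155 = 0.2355.
Each SE is √(p̂(1−p̂)/n): √(0.5696·0.4304/1171) = 0.01447 and √(0.2355·0.7645/1155) = 0.01249.
SE(p̂₁ − p̂₂) = √(SE₁² + SE₂²) = √(0.0002093809 + 0.0001560001) = 0.01911, since the two samples are independent.
At 95% confidence z* = 1.960; margin = 1.960 × 0.01911 = 0.03746.
The difference is 0.5696 − 0.2355 = 0.3341, so the interval is 0.3341 ± 0.03746 = (0.2966, 0.3716).

(0.2966, 0.3716)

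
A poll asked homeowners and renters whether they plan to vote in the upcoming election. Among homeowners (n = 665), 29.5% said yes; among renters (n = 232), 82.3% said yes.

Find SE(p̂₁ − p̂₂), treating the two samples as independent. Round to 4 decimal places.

Each SE is √(p̂(1−p̂)/n): √(0.2950·0.7050/665) = 0.01768 and √(0.8230·0.1770/232) = 0.02506.
SE(p̂₁ − p̂₂) = √(SE₁² + SE₂²) = √(0.0003125824 + 0.0006280036) = 0.03067, since the two samples are independent.

0.0307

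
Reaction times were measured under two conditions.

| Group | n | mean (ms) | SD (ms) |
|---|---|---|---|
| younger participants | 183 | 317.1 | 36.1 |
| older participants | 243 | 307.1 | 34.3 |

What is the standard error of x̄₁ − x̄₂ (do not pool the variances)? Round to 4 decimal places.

SE₁ = s₁/√n₁ = 36.1/√183 = 2.6686; SE₂ = 34.3/√243 = 2.2003.
Independent samples, unequal variances: SE_diff = √(SE₁² + SE₂²) = √(7.12142596 + 4.84132009) = 3.4587.

3.4587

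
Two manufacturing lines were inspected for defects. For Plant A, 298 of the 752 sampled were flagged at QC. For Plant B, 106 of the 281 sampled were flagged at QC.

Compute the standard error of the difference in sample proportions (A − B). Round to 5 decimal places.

First, p̂₁ = 298/752 = 0.3963; p̂₂ = 106/281 = 0.3772.
The two standard errors are √(0.3963×0.6037/752) = 0.01784 and √(0.3772×0.6228/281) = 0.02891.
Because the samples are independent, SE_diff = √(0.01784² + 0.02891²) = 0.03397.

0.03397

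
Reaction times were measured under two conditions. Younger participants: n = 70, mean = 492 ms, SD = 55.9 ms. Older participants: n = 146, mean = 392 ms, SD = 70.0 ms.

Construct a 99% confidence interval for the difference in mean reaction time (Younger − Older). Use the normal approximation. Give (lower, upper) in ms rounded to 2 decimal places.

SE₁ = s₁/√n₁ = 55.9/√70 = 6.6813; SE₂ = 70.0/√146 = 5.7932.
Independent samples, unequal variances: SE_diff = √(SE₁² + SE₂²) = √(44.63976969 + 33.56116624) = 8.8431.
z* = 2.576, so margin of error = 2.576 × 8.8431 = 22.7798.
Difference in means = 492 − 392 = 100.0000.
100.0000 ± 22.7798 → (77.22, 122.78).

(77.22, 122.78)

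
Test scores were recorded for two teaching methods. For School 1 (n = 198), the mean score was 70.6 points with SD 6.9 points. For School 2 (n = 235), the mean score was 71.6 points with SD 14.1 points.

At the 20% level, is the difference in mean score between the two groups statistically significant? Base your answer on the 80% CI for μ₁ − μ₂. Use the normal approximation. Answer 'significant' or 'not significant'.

Standard errors of each mean: 6.9/√198 = 0.4904 and 14.1/√235 = 0.9198.
SE(x̄₁ − x̄₂) = √(0.4904² + 0.9198²) = 1.0424 for independent samples with unequal variances.
With z* = 1.282, the margin is 1.282 × 1.0424 = 1.3364.
x̄₁ − x̄₂ = 70.6 − 71.6 = -1.0000; the interval is -1.0000 ± 1.3364 = (-2.3364, 0.3364).
The interval (-2.3364, 0.3364) contains 0, so the difference is not significant.

not significant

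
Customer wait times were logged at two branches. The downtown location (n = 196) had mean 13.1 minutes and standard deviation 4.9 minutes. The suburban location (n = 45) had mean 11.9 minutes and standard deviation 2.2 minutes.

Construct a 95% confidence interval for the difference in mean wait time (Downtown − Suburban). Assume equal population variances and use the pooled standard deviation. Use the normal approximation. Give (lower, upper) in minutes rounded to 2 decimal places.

(-0.27, 2.67)

s_p = √[((n₁−1)s₁² + (n₂−1)s₂²)/(n₁+n₂−2)] = √[(195·4.9² + 44·2.2²)/239] = 4.5256.
SE = 4.5256·√(1/196 + 1/45) = 0.7481.
With z* = 1.960, margin = 1.960 × 0.7481 = 1.4663.
x̄₁ − x̄₂ = 13.1 − 11.9 = 1.2000; interval 1.2000 ± 1.4663 = (-0.27, 2.67).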